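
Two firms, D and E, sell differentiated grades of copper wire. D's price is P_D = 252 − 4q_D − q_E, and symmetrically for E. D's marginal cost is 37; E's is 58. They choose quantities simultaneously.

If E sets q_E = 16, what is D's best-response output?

24.875

Firm D's profit: π = q_D(252 − 4q_D − q_E) − 37q_D.
∂π/∂q_D = 215 − 8q_D − q_E = 0 ⇒ q_D = 26.875 − 0.125q_E.
At q_E = 16: q_D = 26.875 − 0.125·16 = 24.875.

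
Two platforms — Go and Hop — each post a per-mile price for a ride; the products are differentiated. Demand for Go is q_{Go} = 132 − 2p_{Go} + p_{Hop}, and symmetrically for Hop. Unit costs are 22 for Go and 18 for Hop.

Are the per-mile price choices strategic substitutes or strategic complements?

strategic complements

Go's profit: π = (p_{Go} − 22)(132 − 2p_{Go} + p_{Hop}).
∂π/∂p_{Go} = 176 − 4p_{Go} + p_{Hop} = 0 ⇒ p_{Go} = 44 + 0.25p_{Hop}.
The best-response slope dp_{Go}/dp_{Hop} = 0.25 > 0: the reaction function is upward-sloping, so the choices are strategic complements.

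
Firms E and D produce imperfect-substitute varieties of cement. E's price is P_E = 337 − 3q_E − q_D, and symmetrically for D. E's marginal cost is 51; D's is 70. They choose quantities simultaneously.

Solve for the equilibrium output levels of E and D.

41.4, 37.6

Firm E's profit: π = q_E(337 − 3q_E − q_D) − 51q_E.
∂π/∂q_E = 286 − 6q_E − q_D = 0 ⇒ q_E = 143/3 − (1/6)q_D.
Similarly q_D = 44.5 − (1/6)q_E.
Solving the two reaction functions simultaneously: (1 − (−1/6)(−1/6))q_E = 143/3 − (1/6)·44.5, so (35/36)q_E = 40.25 and q_E = 41.4.
Then q_D = 44.5 − (1/6)·41.4 = 37.6.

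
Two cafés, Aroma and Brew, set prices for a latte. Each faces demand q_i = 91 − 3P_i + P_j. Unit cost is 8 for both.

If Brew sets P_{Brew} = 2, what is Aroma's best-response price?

19.5

Aroma's profit: π = (P_{Aroma} − 8)(91 − 3P_{Aroma} + P_{Brew}).
∂π/∂P_{Aroma} = 115 − 6P_{Aroma} + P_{Brew} = 0 ⇒ P_{Aroma} = 115/6 + (1/6)P_{Brew}.
At P_{Brew} = 2: P_{Aroma} = 115/6 + (1/6)·2 = 19.5.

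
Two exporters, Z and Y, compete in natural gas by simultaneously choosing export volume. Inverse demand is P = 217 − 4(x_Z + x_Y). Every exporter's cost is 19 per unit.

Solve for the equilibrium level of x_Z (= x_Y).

Exporter Z's profit: π = x_Z(217 − 4(x_Z + x_Y)) − 19x_Z.
∂π/∂x_Z = 198 − 8x_Z − 4x_Y = 0, so x_Z = 24.75 − 0.5x_Y.
Setting x_Z = x_Y in the reaction function: x_Z = 24.75 − 0.5x_Z, so x_Z = 24.75 / 1.5 = 16.5.

16.5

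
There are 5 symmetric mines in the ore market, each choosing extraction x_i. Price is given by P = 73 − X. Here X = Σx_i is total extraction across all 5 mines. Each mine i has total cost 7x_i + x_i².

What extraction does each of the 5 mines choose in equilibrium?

A representative mine's profit is π_i = x_i(73 − X) − 7x_i − x_i², with X = x_i + Σ_{j≠i} x_j.
First-order condition: 66 − 4x_i − Σ_{j≠i} x_j = 0.
In a symmetric equilibrium every mine chooses the same x, so Σ_{j≠i} x_j = 4x. The condition becomes 66 − 8x = 0, giving x = 66/8 = 8.25.

8.25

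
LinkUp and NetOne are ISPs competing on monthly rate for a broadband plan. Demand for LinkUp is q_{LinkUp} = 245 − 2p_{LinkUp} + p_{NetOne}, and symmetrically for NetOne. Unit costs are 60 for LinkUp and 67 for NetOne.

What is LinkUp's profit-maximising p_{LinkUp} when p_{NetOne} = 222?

LinkUp's profit: π = (p_{LinkUp} − 60)(245 − 2p_{LinkUp} + p_{NetOne}).
∂π/∂p_{LinkUp} = 365 − 4p_{LinkUp} + p_{NetOne} = 0 ⇒ p_{LinkUp} = 91.25 + 0.25p_{NetOne}.
At p_{NetOne} = 222: p_{LinkUp} = 91.25 + 0.25·222 = 146.75.

146.75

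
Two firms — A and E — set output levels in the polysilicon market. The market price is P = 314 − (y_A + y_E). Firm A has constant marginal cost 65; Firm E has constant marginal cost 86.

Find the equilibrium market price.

Firm A's profit: π = y_A(314 − (y_A + y_E)) − 65y_A.
∂π/∂y_A = 249 − 2y_A − y_E = 0, so y_A = 124.5 − 0.5y_E.
By the same steps for E: y_E = 114 − 0.5y_A.
Plugging y_E into A's best response: y_A = 124.5 − 0.5(114 − 0.5y_A) ⇒ 0.75y_A = 67.5, so y_A = 90.
Then y_E = 114 − 0.5·90 = 69.
Equilibrium price: P = 314 − 159 = 155.

155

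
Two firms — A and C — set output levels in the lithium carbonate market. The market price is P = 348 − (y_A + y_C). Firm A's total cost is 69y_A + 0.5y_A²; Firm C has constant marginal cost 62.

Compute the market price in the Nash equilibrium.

Firm A's profit: π = y_A(348 − (y_A + y_C)) − 69y_A − 0.5y_A².
∂π/∂y_A = 279 − 3y_A − y_C = 0, so y_A = 93 − (1/3)y_C.
For C: ∂π/∂y_C = 286 − 2y_C − y_A = 0 ⇒ y_C = 143 − 0.5y_A.
Substituting the second reaction function into the first: y_A = 93 − (1/3)(143 − 0.5y_A), which gives (5/6)y_A = 136/3 ⇒ y_A = 54.4.
Then y_C = 143 − 0.5·54.4 = 115.8.
Equilibrium price: P = 348 − 170.2 = 177.8.

177.8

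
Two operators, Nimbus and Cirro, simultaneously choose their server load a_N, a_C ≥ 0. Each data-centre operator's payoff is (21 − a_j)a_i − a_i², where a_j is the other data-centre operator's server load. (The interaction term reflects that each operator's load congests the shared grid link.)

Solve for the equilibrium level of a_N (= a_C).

7

Nimbus's payoff is (21 − a_C)a_N − a_N².
∂π/∂a_N = 21 − a_C − 2a_N = 0, so a_N = 10.5 − 0.5a_C.
By symmetry a_C = a_N; substituting into the reaction function, 1.5a_N = 10.5 and a_N = 7.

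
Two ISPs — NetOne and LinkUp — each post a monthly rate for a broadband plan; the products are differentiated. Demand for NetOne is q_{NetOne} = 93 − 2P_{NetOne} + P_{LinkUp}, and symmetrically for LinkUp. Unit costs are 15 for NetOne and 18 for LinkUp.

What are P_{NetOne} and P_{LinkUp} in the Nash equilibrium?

41.4, 42.6

NetOne's profit: π = (P_{NetOne} − 15)(93 − 2P_{NetOne} + P_{LinkUp}).
∂π/∂P_{NetOne} = 123 − 4P_{NetOne} + P_{LinkUp} = 0 ⇒ P_{NetOne} = 30.75 + 0.25P_{LinkUp}.
Similarly P_{LinkUp} = 32.25 + 0.25P_{NetOne}.
Solving the two reaction functions simultaneously: (1 − (0.25)(0.25))P_{NetOne} = 30.75 + 0.25·32.25, so 0.9375P_{NetOne} = 38.8125 and P_{NetOne} = 41.4.
Then P_{LinkUp} = 32.25 + 0.25·41.4 = 42.6.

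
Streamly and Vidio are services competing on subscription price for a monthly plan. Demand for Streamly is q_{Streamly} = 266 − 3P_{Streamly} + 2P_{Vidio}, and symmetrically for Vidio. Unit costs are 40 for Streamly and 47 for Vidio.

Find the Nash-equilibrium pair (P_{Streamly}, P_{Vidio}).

Streamly's profit: π = (P_{Streamly} − 40)(266 − 3P_{Streamly} + 2P_{Vidio}).
∂π/∂P_{Streamly} = 386 − 6P_{Streamly} + 2P_{Vidio} = 0 ⇒ P_{Streamly} = 193/3 + (1/3)P_{Vidio}.
Similarly P_{Vidio} = 407/6 + (1/3)P_{Streamly}.
Substituting the second reaction function into the first: P_{Streamly} = 193/3 + (1/3)(407/6 + (1/3)P_{Streamly}), which gives (8/9)P_{Streamly} = 1565/18 ⇒ P_{Streamly} = 97.8125.
Then P_{Vidio} = 407/6 + (1/3)·97.8125 = 100.4375.

97.8125, 100.4375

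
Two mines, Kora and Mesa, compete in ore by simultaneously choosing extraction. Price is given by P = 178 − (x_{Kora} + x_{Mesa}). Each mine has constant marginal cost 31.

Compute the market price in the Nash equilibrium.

80

Mine Kora's profit: π = x_{Kora}(178 − (x_{Kora} + x_{Mesa})) − 31x_{Kora}.
∂π/∂x_{Kora} = 147 − 2x_{Kora} − x_{Mesa} = 0, so x_{Kora} = 73.5 − 0.5x_{Mesa}.
Setting x_{Kora} = x_{Mesa} in the reaction function: x_{Kora} = 73.5 − 0.5x_{Kora}, so x_{Kora} = 73.5 / 1.5 = 49.
Equilibrium price: P = 178 − 98 = 80.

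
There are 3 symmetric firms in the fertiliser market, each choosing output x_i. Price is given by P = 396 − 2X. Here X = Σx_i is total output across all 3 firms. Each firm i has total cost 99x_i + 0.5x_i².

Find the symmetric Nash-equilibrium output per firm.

A representative firm's profit is π_i = x_i(396 − 2X) − 99x_i − 0.5x_i², with X = x_i + Σ_{j≠i} x_j.
First-order condition: 297 − 5x_i − 2Σ_{j≠i} x_j = 0.
In a symmetric equilibrium every firm chooses the same x, so Σ_{j≠i} x_j = 2x. The condition becomes 297 − 9x = 0, giving x = 297/9 = 33.

33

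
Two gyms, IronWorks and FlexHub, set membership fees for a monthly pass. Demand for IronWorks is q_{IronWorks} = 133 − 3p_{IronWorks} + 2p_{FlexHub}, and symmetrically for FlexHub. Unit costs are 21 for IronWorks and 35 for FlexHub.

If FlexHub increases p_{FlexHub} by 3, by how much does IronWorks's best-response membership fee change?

IronWorks's profit: π = (p_{IronWorks} − 21)(133 − 3p_{IronWorks} + 2p_{FlexHub}).
∂π/∂p_{IronWorks} = 196 − 6p_{IronWorks} + 2p_{FlexHub} = 0 ⇒ p_{IronWorks} = 98/3 + (1/3)p_{FlexHub}.
The reaction-function slope is 1/3, so a 3-unit rise in p_{FlexHub} moves p_{IronWorks} by 1/3 × 3 = 1. IronWorks's best response rises — the actions are strategic complements.

1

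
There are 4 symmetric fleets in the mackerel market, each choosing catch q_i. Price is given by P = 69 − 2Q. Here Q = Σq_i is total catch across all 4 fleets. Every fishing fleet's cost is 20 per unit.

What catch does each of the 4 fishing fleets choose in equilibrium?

4.9

A representative fishing fleet's profit is π_i = q_i(69 − 2Q) − 20q_i, with Q = q_i + Σ_{j≠i} q_j.
First-order condition: 49 − 4q_i − 2Σ_{j≠i} q_j = 0.
In a symmetric equilibrium every fishing fleet chooses the same q, so Σ_{j≠i} q_j = 3q. The condition becomes 49 − 10q = 0, giving q = 49/10 = 4.9.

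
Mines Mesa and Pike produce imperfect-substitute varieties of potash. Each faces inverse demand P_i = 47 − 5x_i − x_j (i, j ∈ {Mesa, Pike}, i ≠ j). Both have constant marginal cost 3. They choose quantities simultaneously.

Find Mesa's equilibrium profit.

Mine Mesa's profit: π = x_{Mesa}(47 − 5x_{Mesa} − x_{Pike}) − 3x_{Mesa}.
∂π/∂x_{Mesa} = 44 − 10x_{Mesa} − x_{Pike} = 0 ⇒ x_{Mesa} = 4.4 − 0.1x_{Pike}.
By symmetry x_{Pike} = x_{Mesa}; substituting into the reaction function, 1.1x_{Mesa} = 4.4 and x_{Mesa} = 4.
P_{Mesa} = 47 − 5·4 − 4 = 23.
Profit = (23 − 3)·4 = 80.

80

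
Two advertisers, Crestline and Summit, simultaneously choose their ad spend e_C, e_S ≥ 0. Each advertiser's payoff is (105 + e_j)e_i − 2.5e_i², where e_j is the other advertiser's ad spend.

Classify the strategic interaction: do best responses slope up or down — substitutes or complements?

strategic complements

Crestline's payoff is (105 + e_S)e_C − 2.5e_C².
∂π/∂e_C = 105 + e_S − 5e_C = 0, so e_C = 21 + 0.2e_S.
The best-response slope de_C/de_S = 0.2 > 0: the reaction function is upward-sloping, so the choices are strategic complements.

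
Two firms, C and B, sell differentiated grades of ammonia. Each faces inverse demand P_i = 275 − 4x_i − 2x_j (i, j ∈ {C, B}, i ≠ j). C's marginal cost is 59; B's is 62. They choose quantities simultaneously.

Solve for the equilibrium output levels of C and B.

Firm C's profit: π = x_C(275 − 4x_C − 2x_B) − 59x_C.
∂π/∂x_C = 216 − 8x_C − 2x_B = 0 ⇒ x_C = 27 − 0.25x_B.
Similarly x_B = 26.625 − 0.25x_C.
Solving the two reaction functions simultaneously: (1 − (−0.25)(−0.25))x_C = 27 − 0.25·26.625, so 0.9375x_C = 651/32 and x_C = 21.7.
Then x_B = 26.625 − 0.25·21.7 = 21.2.

21.7, 21.2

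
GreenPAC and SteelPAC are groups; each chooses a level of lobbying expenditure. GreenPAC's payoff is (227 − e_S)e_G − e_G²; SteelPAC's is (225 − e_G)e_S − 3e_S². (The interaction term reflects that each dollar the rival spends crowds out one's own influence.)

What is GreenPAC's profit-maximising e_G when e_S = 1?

Expanding GreenPAC's payoff: 227e_G − e_Se_G − e_G².
∂π/∂e_G = 227 − e_S − 2e_G = 0, so e_G = 113.5 − 0.5e_S.
At e_S = 1: e_G = 113.5 − 0.5·1 = 113.

113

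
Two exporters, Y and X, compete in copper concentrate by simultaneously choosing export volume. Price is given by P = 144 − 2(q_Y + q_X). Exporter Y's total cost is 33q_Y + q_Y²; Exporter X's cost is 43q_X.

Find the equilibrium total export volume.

31.3

Exporter Y's profit: π = q_Y(144 − 2(q_Y + q_X)) − 33q_Y − q_Y².
∂π/∂q_Y = 111 − 6q_Y − 2q_X = 0, so q_Y = 18.5 − (1/3)q_X.
For X: ∂π/∂q_X = 101 − 4q_X − 2q_Y = 0 ⇒ q_X = 25.25 − 0.5q_Y.
Substituting the second reaction function into the first: q_Y = 18.5 − (1/3)(25.25 − 0.5q_Y), which gives (5/6)q_Y = 121/12 ⇒ q_Y = 12.1.
Then q_X = 25.25 − 0.5·12.1 = 19.2.
Total export volume: 12.1 + 19.2 = 31.3.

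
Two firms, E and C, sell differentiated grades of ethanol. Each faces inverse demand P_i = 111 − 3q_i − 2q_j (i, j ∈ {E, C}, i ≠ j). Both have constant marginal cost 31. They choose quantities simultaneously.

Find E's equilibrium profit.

300

Firm E's profit: π = q_E(111 − 3q_E − 2q_C) − 31q_E.
∂π/∂q_E = 80 − 6q_E − 2q_C = 0 ⇒ q_E = 40/3 − (1/3)q_C.
By symmetry q_C = q_E; substituting into the reaction function, (4/3)q_E = 40/3 and q_E = 10.
P_E = 111 − 3·10 − 2·10 = 61.
Profit = (61 − 31)·10 = 300.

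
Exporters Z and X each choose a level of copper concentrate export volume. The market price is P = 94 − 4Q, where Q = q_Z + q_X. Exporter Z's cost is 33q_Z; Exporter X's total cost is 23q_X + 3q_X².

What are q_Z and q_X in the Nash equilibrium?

5.9375, 3.375

Exporter Z's profit: π = q_Z(94 − 4(q_Z + q_X)) − 33q_Z.
∂π/∂q_Z = 61 − 8q_Z − 4q_X = 0, so q_Z = 7.625 − 0.5q_X.
For X: ∂π/∂q_X = 71 − 14q_X − 4q_Z = 0 ⇒ q_X = 71/14 − (2/7)q_Z.
Plugging q_X into Z's best response: q_Z = 7.625 − 0.5(71/14 − (2/7)q_Z) ⇒ (6/7)q_Z = 285/56, so q_Z = 5.9375.
Then q_X = 71/14 − (2/7)·5.9375 = 3.375.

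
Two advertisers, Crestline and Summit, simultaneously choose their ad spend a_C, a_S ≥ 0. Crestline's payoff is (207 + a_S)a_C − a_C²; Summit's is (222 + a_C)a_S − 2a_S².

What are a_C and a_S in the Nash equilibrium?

Expanding Crestline's payoff: 207a_C + a_Sa_C − a_C².
∂π/∂a_C = 207 + a_S − 2a_C = 0, so a_C = 103.5 + 0.5a_S.
Likewise for Summit: a_S = 55.5 + 0.25a_C.
Solving the two reaction functions simultaneously: (1 − (0.5)(0.25))a_C = 103.5 + 0.5·55.5, so 0.875a_C = 131.25 and a_C = 150.
Then a_S = 55.5 + 0.25·150 = 93.

150, 93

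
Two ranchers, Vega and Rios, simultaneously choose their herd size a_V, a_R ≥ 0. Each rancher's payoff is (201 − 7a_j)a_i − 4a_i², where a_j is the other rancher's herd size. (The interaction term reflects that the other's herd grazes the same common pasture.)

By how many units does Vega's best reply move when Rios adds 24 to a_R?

-21

Vega's payoff is (201 − 7a_R)a_V − 4a_V².
∂π/∂a_V = 201 − 7a_R − 8a_V = 0, so a_V = 25.125 − 0.875a_R.
The reaction-function slope is −0.875, so a 24-unit rise in a_R moves a_V by −0.875 × 24 = −21. Vega's best response falls — the actions are strategic substitutes.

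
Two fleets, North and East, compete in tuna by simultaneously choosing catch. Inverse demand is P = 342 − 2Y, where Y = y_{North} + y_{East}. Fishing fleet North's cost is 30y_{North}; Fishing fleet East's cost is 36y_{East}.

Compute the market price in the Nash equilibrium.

Fishing fleet North's profit: π = y_{North}(342 − 2(y_{North} + y_{East})) − 30y_{North}.
∂π/∂y_{North} = 312 − 4y_{North} − 2y_{East} = 0, so y_{North} = 78 − 0.5y_{East}.
By the same steps for East: y_{East} = 76.5 − 0.5y_{North}.
Substituting the second reaction function into the first: y_{North} = 78 − 0.5(76.5 − 0.5y_{North}), which gives 0.75y_{North} = 39.75 ⇒ y_{North} = 53.
Then y_{East} = 76.5 − 0.5·53 = 50.
Equilibrium price: P = 342 − 2·103 = 136.

136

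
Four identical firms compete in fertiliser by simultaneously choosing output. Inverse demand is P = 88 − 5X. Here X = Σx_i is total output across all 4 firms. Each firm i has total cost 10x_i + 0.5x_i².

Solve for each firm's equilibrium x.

A representative firm's profit is π_i = x_i(88 − 5X) − 10x_i − 0.5x_i², with X = x_i + Σ_{j≠i} x_j.
First-order condition: 78 − 11x_i − 5Σ_{j≠i} x_j = 0.
In a symmetric equilibrium every firm chooses the same x, so Σ_{j≠i} x_j = 3x. The condition becomes 78 − 26x = 0, giving x = 78/26 = 3.

3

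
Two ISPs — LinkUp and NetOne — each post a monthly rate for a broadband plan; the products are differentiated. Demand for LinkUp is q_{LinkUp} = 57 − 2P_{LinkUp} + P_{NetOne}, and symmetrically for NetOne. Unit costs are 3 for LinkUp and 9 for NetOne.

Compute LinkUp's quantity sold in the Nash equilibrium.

LinkUp's profit: π = (P_{LinkUp} − 3)(57 − 2P_{LinkUp} + P_{NetOne}).
∂π/∂P_{LinkUp} = 63 − 4P_{LinkUp} + P_{NetOne} = 0 ⇒ P_{LinkUp} = 15.75 + 0.25P_{NetOne}.
Similarly P_{NetOne} = 18.75 + 0.25P_{LinkUp}.
Substituting the second reaction function into the first: P_{LinkUp} = 15.75 + 0.25(18.75 + 0.25P_{LinkUp}), which gives 0.9375P_{LinkUp} = 20.4375 ⇒ P_{LinkUp} = 21.8.
Then P_{NetOne} = 18.75 + 0.25·21.8 = 24.2.
q_{LinkUp} = 57 − 2·21.8 + 24.2 = 37.6.

37.6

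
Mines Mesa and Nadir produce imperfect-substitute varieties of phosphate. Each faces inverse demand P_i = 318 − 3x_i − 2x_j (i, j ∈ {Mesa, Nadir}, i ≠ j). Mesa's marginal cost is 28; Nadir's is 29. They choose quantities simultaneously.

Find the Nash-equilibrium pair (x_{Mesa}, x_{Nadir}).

36.3125, 36.0625

Mine Mesa's profit: π = x_{Mesa}(318 − 3x_{Mesa} − 2x_{Nadir}) − 28x_{Mesa}.
∂π/∂x_{Mesa} = 290 − 6x_{Mesa} − 2x_{Nadir} = 0 ⇒ x_{Mesa} = 145/3 − (1/3)x_{Nadir}.
Similarly x_{Nadir} = 289/6 − (1/3)x_{Mesa}.
Solving the two reaction functions simultaneously: (1 − (−1/3)(−1/3))x_{Mesa} = 145/3 − (1/3)·(289/6), so (8/9)x_{Mesa} = 581/18 and x_{Mesa} = 36.3125.
Then x_{Nadir} = 289/6 − (1/3)·36.3125 = 36.0625.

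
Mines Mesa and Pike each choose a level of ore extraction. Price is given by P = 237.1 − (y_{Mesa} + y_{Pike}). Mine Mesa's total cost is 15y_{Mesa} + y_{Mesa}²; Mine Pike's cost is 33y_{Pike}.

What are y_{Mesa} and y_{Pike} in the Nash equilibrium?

Mine Mesa's profit: π = y_{Mesa}(237.1 − (y_{Mesa} + y_{Pike})) − 15y_{Mesa} − y_{Mesa}².
∂π/∂y_{Mesa} = 222.1 − 4y_{Mesa} − y_{Pike} = 0, so y_{Mesa} = 55.525 − 0.25y_{Pike}.
For Pike: ∂π/∂y_{Pike} = 204.1 − 2y_{Pike} − y_{Mesa} = 0 ⇒ y_{Pike} = 102.05 − 0.5y_{Mesa}.
Plugging y_{Pike} into Mesa's best response: y_{Mesa} = 55.525 − 0.25(102.05 − 0.5y_{Mesa}) ⇒ 0.875y_{Mesa} = 30.0125, so y_{Mesa} = 34.3.
Then y_{Pike} = 102.05 − 0.5·34.3 = 84.9.

34.3, 84.9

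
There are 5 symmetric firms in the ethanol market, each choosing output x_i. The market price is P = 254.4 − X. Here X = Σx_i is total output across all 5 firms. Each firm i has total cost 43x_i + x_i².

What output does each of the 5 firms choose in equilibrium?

A representative firm's profit is π_i = x_i(254.4 − X) − 43x_i − x_i², with X = x_i + Σ_{j≠i} x_j.
First-order condition: 211.4 − 4x_i − Σ_{j≠i} x_j = 0.
Imposing symmetry (x_j = x for all j) turns Σ_{j≠i} x_j into 4x, so 211.4 = 8x and x = 26.425.

26.425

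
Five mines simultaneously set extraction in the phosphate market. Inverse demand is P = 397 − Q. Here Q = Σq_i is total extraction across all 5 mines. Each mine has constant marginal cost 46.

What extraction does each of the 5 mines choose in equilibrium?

A representative mine's profit is π_i = q_i(397 − Q) − 46q_i, with Q = q_i + Σ_{j≠i} q_j.
First-order condition: 351 − 2q_i − Σ_{j≠i} q_j = 0.
Imposing symmetry (q_j = q for all j) turns Σ_{j≠i} q_j into 4q, so 351 = 6q and q = 58.5.

58.5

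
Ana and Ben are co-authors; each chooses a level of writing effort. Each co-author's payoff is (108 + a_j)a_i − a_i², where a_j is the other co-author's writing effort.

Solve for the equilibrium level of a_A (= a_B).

108

Ana's payoff is (108 + a_B)a_A − a_A².
∂π/∂a_A = 108 + a_B − 2a_A = 0, so a_A = 54 + 0.5a_B.
The game is symmetric, so in equilibrium a_B = a_A: the reaction function gives 0.5a_A = 54, hence a_A = 108.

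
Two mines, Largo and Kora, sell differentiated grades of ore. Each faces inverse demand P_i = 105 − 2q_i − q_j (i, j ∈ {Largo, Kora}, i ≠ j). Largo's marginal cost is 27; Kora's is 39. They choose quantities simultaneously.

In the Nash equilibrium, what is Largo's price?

59.8

Mine Largo's profit: π = q_{Largo}(105 − 2q_{Largo} − q_{Kora}) − 27q_{Largo}.
∂π/∂q_{Largo} = 78 − 4q_{Largo} − q_{Kora} = 0 ⇒ q_{Largo} = 19.5 − 0.25q_{Kora}.
Similarly q_{Kora} = 16.5 − 0.25q_{Largo}.
Plugging q_{Kora} into Largo's best response: q_{Largo} = 19.5 − 0.25(16.5 − 0.25q_{Largo}) ⇒ 0.9375q_{Largo} = 15.375, so q_{Largo} = 16.4.
Then q_{Kora} = 16.5 − 0.25·16.4 = 12.4.
P_{Largo} = 105 − 2·16.4 − 12.4 = 59.8.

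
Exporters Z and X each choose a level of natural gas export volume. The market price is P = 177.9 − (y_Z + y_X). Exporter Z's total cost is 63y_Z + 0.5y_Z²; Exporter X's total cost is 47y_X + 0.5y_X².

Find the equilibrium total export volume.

Exporter Z's profit: π = y_Z(177.9 − (y_Z + y_X)) − 63y_Z − 0.5y_Z².
∂π/∂y_Z = 114.9 − 3y_Z − y_X = 0, so y_Z = 38.3 − (1/3)y_X.
By the same steps for X: y_X = 1309/30 − (1/3)y_Z.
Plugging y_X into Z's best response: y_Z = 38.3 − (1/3)(1309/30 − (1/3)y_Z) ⇒ (8/9)y_Z = 1069/45, so y_Z = 26.725.
Then y_X = 1309/30 − (1/3)·26.725 = 34.725.
Total export volume: 26.725 + 34.725 = 61.45.

61.45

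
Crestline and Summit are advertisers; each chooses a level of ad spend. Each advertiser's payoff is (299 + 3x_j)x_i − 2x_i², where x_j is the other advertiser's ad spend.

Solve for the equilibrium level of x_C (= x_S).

299

Crestline's payoff is (299 + 3x_S)x_C − 2x_C².
∂π/∂x_C = 299 + 3x_S − 4x_C = 0, so x_C = 74.75 + 0.75x_S.
The game is symmetric, so in equilibrium x_S = x_C: the reaction function gives 0.25x_C = 74.75, hence x_C = 299.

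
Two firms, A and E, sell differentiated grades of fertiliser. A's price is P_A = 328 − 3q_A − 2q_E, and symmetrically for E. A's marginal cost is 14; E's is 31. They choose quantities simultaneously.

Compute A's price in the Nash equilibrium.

134.9375

Firm A's profit: π = q_A(328 − 3q_A − 2q_E) − 14q_A.
∂π/∂q_A = 314 − 6q_A − 2q_E = 0 ⇒ q_A = 157/3 − (1/3)q_E.
Similarly q_E = 49.5 − (1/3)q_A.
Solving the two reaction functions simultaneously: (1 − (−1/3)(−1/3))q_A = 157/3 − (1/3)·49.5, so (8/9)q_A = 215/6 and q_A = 40.3125.
Then q_E = 49.5 − (1/3)·40.3125 = 36.0625.
P_A = 328 − 3·40.3125 − 2·36.0625 = 134.9375.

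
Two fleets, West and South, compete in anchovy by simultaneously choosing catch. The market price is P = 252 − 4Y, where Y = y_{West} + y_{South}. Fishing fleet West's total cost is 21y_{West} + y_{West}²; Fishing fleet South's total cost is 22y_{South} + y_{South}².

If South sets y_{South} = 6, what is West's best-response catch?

Fishing fleet West's profit: π = y_{West}(252 − 4(y_{West} + y_{South})) − 21y_{West} − y_{West}².
∂π/∂y_{West} = 231 − 10y_{West} − 4y_{South} = 0, so y_{West} = 23.1 − 0.4y_{South}.
At y_{South} = 6: y_{West} = 23.1 − 0.4·6 = 20.7.

20.7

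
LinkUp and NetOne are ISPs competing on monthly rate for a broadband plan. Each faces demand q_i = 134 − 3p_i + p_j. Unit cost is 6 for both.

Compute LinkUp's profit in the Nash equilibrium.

LinkUp's profit: π = (p_{LinkUp} − 6)(134 − 3p_{LinkUp} + p_{NetOne}).
∂π/∂p_{LinkUp} = 152 − 6p_{LinkUp} + p_{NetOne} = 0 ⇒ p_{LinkUp} = 76/3 + (1/6)p_{NetOne}.
By symmetry p_{NetOne} = p_{LinkUp}; substituting into the reaction function, (5/6)p_{LinkUp} = 76/3 and p_{LinkUp} = 30.4.
q_{LinkUp} = 134 − 3·30.4 + 30.4 = 73.2.
Profit = (30.4 − 6)·73.2 = 1786.08.

1786.08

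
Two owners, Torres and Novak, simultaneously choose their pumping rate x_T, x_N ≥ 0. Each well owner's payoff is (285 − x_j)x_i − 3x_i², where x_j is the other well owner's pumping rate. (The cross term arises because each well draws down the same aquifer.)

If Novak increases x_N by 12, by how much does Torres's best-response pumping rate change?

-2

Torres's payoff is (285 − x_N)x_T − 3x_T².
∂π/∂x_T = 285 − x_N − 6x_T = 0, so x_T = 47.5 − (1/6)x_N.
The reaction-function slope is −1/6, so a 12-unit rise in x_N moves x_T by −1/6 × 12 = −2. Torres's best response falls — the actions are strategic substitutes.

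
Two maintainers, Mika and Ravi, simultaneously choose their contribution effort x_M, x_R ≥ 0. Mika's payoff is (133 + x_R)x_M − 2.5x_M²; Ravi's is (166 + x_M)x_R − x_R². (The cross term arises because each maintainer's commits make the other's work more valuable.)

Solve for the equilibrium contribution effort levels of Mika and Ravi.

48, 107

Expanding Mika's payoff: 133x_M + x_Rx_M − 2.5x_M².
∂π/∂x_M = 133 + x_R − 5x_M = 0, so x_M = 26.6 + 0.2x_R.
Likewise for Ravi: x_R = 83 + 0.5x_M.
Plugging x_R into Mika's best response: x_M = 26.6 + 0.2(83 + 0.5x_M) ⇒ 0.9x_M = 43.2, so x_M = 48.
Then x_R = 83 + 0.5·48 = 107.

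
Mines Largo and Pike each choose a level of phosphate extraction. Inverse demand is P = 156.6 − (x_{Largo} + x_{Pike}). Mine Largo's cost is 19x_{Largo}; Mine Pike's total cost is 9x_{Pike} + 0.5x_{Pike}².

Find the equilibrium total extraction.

84.56

Mine Largo's profit: π = x_{Largo}(156.6 − (x_{Largo} + x_{Pike})) − 19x_{Largo}.
∂π/∂x_{Largo} = 137.6 − 2x_{Largo} − x_{Pike} = 0, so x_{Largo} = 68.8 − 0.5x_{Pike}.
For Pike: ∂π/∂x_{Pike} = 147.6 − 3x_{Pike} − x_{Largo} = 0 ⇒ x_{Pike} = 49.2 − (1/3)x_{Largo}.
Solving the two reaction functions simultaneously: (1 − (−0.5)(−1/3))x_{Largo} = 68.8 − 0.5·49.2, so (5/6)x_{Largo} = 44.2 and x_{Largo} = 53.04.
Then x_{Pike} = 49.2 − (1/3)·53.04 = 31.52.
Total extraction: 53.04 + 31.52 = 84.56.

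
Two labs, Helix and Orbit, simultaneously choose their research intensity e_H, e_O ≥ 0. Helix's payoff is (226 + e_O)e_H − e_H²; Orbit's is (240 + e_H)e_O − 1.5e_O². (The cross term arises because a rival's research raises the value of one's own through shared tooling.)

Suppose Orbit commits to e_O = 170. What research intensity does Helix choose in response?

198

Expanding Helix's payoff: 226e_H + e_Oe_H − e_H².
∂π/∂e_H = 226 + e_O − 2e_H = 0, so e_H = 113 + 0.5e_O.
At e_O = 170: e_H = 113 + 0.5·170 = 198.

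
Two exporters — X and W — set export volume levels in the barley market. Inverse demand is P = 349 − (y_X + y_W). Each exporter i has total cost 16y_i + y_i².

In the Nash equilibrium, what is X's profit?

8871.12

Exporter X's profit: π = y_X(349 − (y_X + y_W)) − 16y_X − y_X².
∂π/∂y_X = 333 − 4y_X − y_W = 0, so y_X = 83.25 − 0.25y_W.
Setting y_X = y_W in the reaction function: y_X = 83.25 − 0.25y_X, so y_X = 83.25 / 1.25 = 66.6.
Price P = 349 − 133.2 = 215.8.
X's profit: (215.8 − 16)·66.6 − (66.6)² = 8871.12.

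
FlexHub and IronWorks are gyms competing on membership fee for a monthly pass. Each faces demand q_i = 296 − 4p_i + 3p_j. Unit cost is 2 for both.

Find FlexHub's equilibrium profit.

13829.76

FlexHub's profit: π = (p_{FlexHub} − 2)(296 − 4p_{FlexHub} + 3p_{IronWorks}).
∂π/∂p_{FlexHub} = 304 − 8p_{FlexHub} + 3p_{IronWorks} = 0 ⇒ p_{FlexHub} = 38 + 0.375p_{IronWorks}.
By symmetry p_{IronWorks} = p_{FlexHub}; substituting into the reaction function, 0.625p_{FlexHub} = 38 and p_{FlexHub} = 60.8.
q_{FlexHub} = 296 − 4·60.8 + 3·60.8 = 235.2.
Profit = (60.8 − 2)·235.2 = 13829.76.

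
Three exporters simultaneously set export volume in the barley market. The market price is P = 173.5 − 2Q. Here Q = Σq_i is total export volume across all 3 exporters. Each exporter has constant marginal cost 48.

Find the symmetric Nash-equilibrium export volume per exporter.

15.6875

A representative exporter's profit is π_i = q_i(173.5 − 2Q) − 48q_i, with Q = q_i + Σ_{j≠i} q_j.
First-order condition: 125.5 − 4q_i − 2Σ_{j≠i} q_j = 0.
Imposing symmetry (q_j = q for all j) turns Σ_{j≠i} q_j into 2q, so 125.5 = 8q and q = 15.6875.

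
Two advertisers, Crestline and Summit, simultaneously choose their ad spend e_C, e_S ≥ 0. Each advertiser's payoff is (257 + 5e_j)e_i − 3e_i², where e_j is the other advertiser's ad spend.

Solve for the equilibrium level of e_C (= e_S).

257

Crestline's payoff is (257 + 5e_S)e_C − 3e_C².
∂π/∂e_C = 257 + 5e_S − 6e_C = 0, so e_C = 257/6 + (5/6)e_S.
Setting e_C = e_S in the reaction function: e_C = 257/6 + (5/6)e_C, so e_C = (257/6) / (1/6) = 257.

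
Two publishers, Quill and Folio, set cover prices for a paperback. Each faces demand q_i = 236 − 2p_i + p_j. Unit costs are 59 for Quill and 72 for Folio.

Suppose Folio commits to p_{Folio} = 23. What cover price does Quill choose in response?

94.25

Quill's profit: π = (p_{Quill} − 59)(236 − 2p_{Quill} + p_{Folio}).
∂π/∂p_{Quill} = 354 − 4p_{Quill} + p_{Folio} = 0 ⇒ p_{Quill} = 88.5 + 0.25p_{Folio}.
At p_{Folio} = 23: p_{Quill} = 88.5 + 0.25·23 = 94.25.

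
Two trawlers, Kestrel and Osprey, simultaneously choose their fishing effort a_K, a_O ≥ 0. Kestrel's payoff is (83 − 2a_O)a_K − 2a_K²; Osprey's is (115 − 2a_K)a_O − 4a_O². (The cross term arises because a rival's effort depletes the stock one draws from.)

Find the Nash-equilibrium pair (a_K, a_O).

Expanding Kestrel's payoff: 83a_K − 2a_Oa_K − 2a_K².
∂π/∂a_K = 83 − 2a_O − 4a_K = 0, so a_K = 20.75 − 0.5a_O.
Likewise for Osprey: a_O = 14.375 − 0.25a_K.
Solving the two reaction functions simultaneously: (1 − (−0.5)(−0.25))a_K = 20.75 − 0.5·14.375, so 0.875a_K = 13.5625 and a_K = 15.5.
Then a_O = 14.375 − 0.25·15.5 = 10.5.

15.5, 10.5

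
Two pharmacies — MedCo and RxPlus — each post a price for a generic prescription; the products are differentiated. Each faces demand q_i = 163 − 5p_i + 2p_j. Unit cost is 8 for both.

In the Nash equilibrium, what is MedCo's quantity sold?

86.875

MedCo's profit: π = (p_{MedCo} − 8)(163 − 5p_{MedCo} + 2p_{RxPlus}).
∂π/∂p_{MedCo} = 203 − 10p_{MedCo} + 2p_{RxPlus} = 0 ⇒ p_{MedCo} = 20.3 + 0.2p_{RxPlus}.
The game is symmetric, so in equilibrium p_{RxPlus} = p_{MedCo}: the reaction function gives 0.8p_{MedCo} = 20.3, hence p_{MedCo} = 25.375.
q_{MedCo} = 163 − 5·25.375 + 2·25.375 = 86.875.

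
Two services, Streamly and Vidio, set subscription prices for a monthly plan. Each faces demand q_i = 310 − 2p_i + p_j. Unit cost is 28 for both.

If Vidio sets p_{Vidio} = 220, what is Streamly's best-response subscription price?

Streamly's profit: π = (p_{Streamly} − 28)(310 − 2p_{Streamly} + p_{Vidio}).
∂π/∂p_{Streamly} = 366 − 4p_{Streamly} + p_{Vidio} = 0 ⇒ p_{Streamly} = 91.5 + 0.25p_{Vidio}.
At p_{Vidio} = 220: p_{Streamly} = 91.5 + 0.25·220 = 146.5.

146.5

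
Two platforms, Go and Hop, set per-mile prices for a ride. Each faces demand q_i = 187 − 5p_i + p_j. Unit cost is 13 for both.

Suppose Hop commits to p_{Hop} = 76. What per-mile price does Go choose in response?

32.8

Go's profit: π = (p_{Go} − 13)(187 − 5p_{Go} + p_{Hop}).
∂π/∂p_{Go} = 252 − 10p_{Go} + p_{Hop} = 0 ⇒ p_{Go} = 25.2 + 0.1p_{Hop}.
At p_{Hop} = 76: p_{Go} = 25.2 + 0.1·76 = 32.8.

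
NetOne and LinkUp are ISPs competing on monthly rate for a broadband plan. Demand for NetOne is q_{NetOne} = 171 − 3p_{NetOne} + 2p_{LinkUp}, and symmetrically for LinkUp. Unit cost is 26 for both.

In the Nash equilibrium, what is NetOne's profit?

3942.1875

NetOne's profit: π = (p_{NetOne} − 26)(171 − 3p_{NetOne} + 2p_{LinkUp}).
∂π/∂p_{NetOne} = 249 − 6p_{NetOne} + 2p_{LinkUp} = 0 ⇒ p_{NetOne} = 41.5 + (1/3)p_{LinkUp}.
The game is symmetric, so in equilibrium p_{LinkUp} = p_{NetOne}: the reaction function gives (2/3)p_{NetOne} = 41.5, hence p_{NetOne} = 62.25.
q_{NetOne} = 171 − 3·62.25 + 2·62.25 = 108.75.
Profit = (62.25 − 26)·108.75 = 3942.1875.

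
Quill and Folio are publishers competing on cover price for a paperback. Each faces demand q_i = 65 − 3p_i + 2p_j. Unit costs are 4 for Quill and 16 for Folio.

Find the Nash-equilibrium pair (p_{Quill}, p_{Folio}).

21.5, 26

Quill's profit: π = (p_{Quill} − 4)(65 − 3p_{Quill} + 2p_{Folio}).
∂π/∂p_{Quill} = 77 − 6p_{Quill} + 2p_{Folio} = 0 ⇒ p_{Quill} = 77/6 + (1/3)p_{Folio}.
Similarly p_{Folio} = 113/6 + (1/3)p_{Quill}.
Substituting the second reaction function into the first: p_{Quill} = 77/6 + (1/3)(113/6 + (1/3)p_{Quill}), which gives (8/9)p_{Quill} = 172/9 ⇒ p_{Quill} = 21.5.
Then p_{Folio} = 113/6 + (1/3)·21.5 = 26.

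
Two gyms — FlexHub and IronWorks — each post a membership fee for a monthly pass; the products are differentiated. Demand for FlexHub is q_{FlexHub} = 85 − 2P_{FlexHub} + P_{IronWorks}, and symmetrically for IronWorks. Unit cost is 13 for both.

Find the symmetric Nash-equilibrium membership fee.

37

FlexHub's profit: π = (P_{FlexHub} − 13)(85 − 2P_{FlexHub} + P_{IronWorks}).
∂π/∂P_{FlexHub} = 111 − 4P_{FlexHub} + P_{IronWorks} = 0 ⇒ P_{FlexHub} = 27.75 + 0.25P_{IronWorks}.
By symmetry P_{IronWorks} = P_{FlexHub}; substituting into the reaction function, 0.75P_{FlexHub} = 27.75 and P_{FlexHub} = 37.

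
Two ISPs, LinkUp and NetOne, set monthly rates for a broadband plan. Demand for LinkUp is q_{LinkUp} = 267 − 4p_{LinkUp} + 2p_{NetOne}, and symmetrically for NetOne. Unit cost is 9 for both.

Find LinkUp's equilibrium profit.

LinkUp's profit: π = (p_{LinkUp} − 9)(267 − 4p_{LinkUp} + 2p_{NetOne}).
∂π/∂p_{LinkUp} = 303 − 8p_{LinkUp} + 2p_{NetOne} = 0 ⇒ p_{LinkUp} = 37.875 + 0.25p_{NetOne}.
The game is symmetric, so in equilibrium p_{NetOne} = p_{LinkUp}: the reaction function gives 0.75p_{LinkUp} = 37.875, hence p_{LinkUp} = 50.5.
q_{LinkUp} = 267 − 4·50.5 + 2·50.5 = 166.
Profit = (50.5 − 9)·166 = 6889.

6889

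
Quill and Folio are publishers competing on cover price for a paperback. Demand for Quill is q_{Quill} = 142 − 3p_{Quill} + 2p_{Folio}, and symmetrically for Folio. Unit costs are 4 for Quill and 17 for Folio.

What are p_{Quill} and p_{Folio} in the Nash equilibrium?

40.9375, 45.8125

Quill's profit: π = (p_{Quill} − 4)(142 − 3p_{Quill} + 2p_{Folio}).
∂π/∂p_{Quill} = 154 − 6p_{Quill} + 2p_{Folio} = 0 ⇒ p_{Quill} = 77/3 + (1/3)p_{Folio}.
Similarly p_{Folio} = 193/6 + (1/3)p_{Quill}.
Solving the two reaction functions simultaneously: (1 − (1/3)(1/3))p_{Quill} = 77/3 + (1/3)·(193/6), so (8/9)p_{Quill} = 655/18 and p_{Quill} = 40.9375.
Then p_{Folio} = 193/6 + (1/3)·40.9375 = 45.8125.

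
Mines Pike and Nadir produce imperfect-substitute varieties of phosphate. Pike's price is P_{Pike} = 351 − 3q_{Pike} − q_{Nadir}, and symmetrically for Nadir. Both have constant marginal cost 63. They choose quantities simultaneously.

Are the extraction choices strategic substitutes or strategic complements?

strategic substitutes

Mine Pike's profit: π = q_{Pike}(351 − 3q_{Pike} − q_{Nadir}) − 63q_{Pike}.
∂π/∂q_{Pike} = 288 − 6q_{Pike} − q_{Nadir} = 0 ⇒ q_{Pike} = 48 − (1/6)q_{Nadir}.
The best-response slope dq_{Pike}/dq_{Nadir} = −1/6 < 0: the reaction function is downward-sloping, so the choices are strategic substitutes.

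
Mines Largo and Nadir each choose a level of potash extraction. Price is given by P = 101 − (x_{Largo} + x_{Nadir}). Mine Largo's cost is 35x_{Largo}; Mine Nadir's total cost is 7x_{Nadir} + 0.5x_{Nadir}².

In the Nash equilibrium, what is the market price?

55.8

Mine Largo's profit: π = x_{Largo}(101 − (x_{Largo} + x_{Nadir})) − 35x_{Largo}.
∂π/∂x_{Largo} = 66 − 2x_{Largo} − x_{Nadir} = 0, so x_{Largo} = 33 − 0.5x_{Nadir}.
For Nadir: ∂π/∂x_{Nadir} = 94 − 3x_{Nadir} − x_{Largo} = 0 ⇒ x_{Nadir} = 94/3 − (1/3)x_{Largo}.
Plugging x_{Nadir} into Largo's best response: x_{Largo} = 33 − 0.5(94/3 − (1/3)x_{Largo}) ⇒ (5/6)x_{Largo} = 52/3, so x_{Largo} = 20.8.
Then x_{Nadir} = 94/3 − (1/3)·20.8 = 24.4.
Equilibrium price: P = 101 − 45.2 = 55.8.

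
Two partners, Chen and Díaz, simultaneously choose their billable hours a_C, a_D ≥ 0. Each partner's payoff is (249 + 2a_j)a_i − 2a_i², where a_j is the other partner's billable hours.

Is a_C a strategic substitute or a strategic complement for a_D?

Chen's payoff is (249 + 2a_D)a_C − 2a_C².
∂π/∂a_C = 249 + 2a_D − 4a_C = 0, so a_C = 62.25 + 0.5a_D.
The best-response slope da_C/da_D = 0.5 > 0: the reaction function is upward-sloping, so the choices are strategic complements.

strategic complements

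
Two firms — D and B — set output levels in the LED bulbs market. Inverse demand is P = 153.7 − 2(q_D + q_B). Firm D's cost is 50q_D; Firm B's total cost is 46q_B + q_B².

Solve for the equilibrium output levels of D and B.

20.34, 11.17

Firm D's profit: π = q_D(153.7 − 2(q_D + q_B)) − 50q_D.
∂π/∂q_D = 103.7 − 4q_D − 2q_B = 0, so q_D = 25.925 − 0.5q_B.
For B: ∂π/∂q_B = 107.7 − 6q_B − 2q_D = 0 ⇒ q_B = 17.95 − (1/3)q_D.
Solving the two reaction functions simultaneously: (1 − (−0.5)(−1/3))q_D = 25.925 − 0.5·17.95, so (5/6)q_D = 16.95 and q_D = 20.34.
Then q_B = 17.95 − (1/3)·20.34 = 11.17.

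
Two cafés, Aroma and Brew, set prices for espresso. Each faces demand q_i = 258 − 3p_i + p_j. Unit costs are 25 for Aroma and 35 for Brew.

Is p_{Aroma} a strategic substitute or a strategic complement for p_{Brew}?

Aroma's profit: π = (p_{Aroma} − 25)(258 − 3p_{Aroma} + p_{Brew}).
∂π/∂p_{Aroma} = 333 − 6p_{Aroma} + p_{Brew} = 0 ⇒ p_{Aroma} = 55.5 + (1/6)p_{Brew}.
The best-response slope dp_{Aroma}/dp_{Brew} = 1/6 > 0: the reaction function is upward-sloping, so the choices are strategic complements.

strategic complements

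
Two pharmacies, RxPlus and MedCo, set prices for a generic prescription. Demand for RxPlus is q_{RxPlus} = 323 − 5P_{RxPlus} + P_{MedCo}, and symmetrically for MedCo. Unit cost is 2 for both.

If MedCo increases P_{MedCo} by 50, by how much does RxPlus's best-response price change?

5

RxPlus's profit: π = (P_{RxPlus} − 2)(323 − 5P_{RxPlus} + P_{MedCo}).
∂π/∂P_{RxPlus} = 333 − 10P_{RxPlus} + P_{MedCo} = 0 ⇒ P_{RxPlus} = 33.3 + 0.1P_{MedCo}.
The reaction-function slope is 0.1, so a 50-unit rise in P_{MedCo} moves P_{RxPlus} by 0.1 × 50 = 5. RxPlus's best response rises — the actions are strategic complements.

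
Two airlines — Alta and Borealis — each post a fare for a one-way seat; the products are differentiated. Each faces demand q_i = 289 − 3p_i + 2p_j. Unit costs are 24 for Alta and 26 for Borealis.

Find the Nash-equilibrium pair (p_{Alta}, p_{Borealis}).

Alta's profit: π = (p_{Alta} − 24)(289 − 3p_{Alta} + 2p_{Borealis}).
∂π/∂p_{Alta} = 361 − 6p_{Alta} + 2p_{Borealis} = 0 ⇒ p_{Alta} = 361/6 + (1/3)p_{Borealis}.
Similarly p_{Borealis} = 367/6 + (1/3)p_{Alta}.
Plugging p_{Borealis} into Alta's best response: p_{Alta} = 361/6 + (1/3)(367/6 + (1/3)p_{Alta}) ⇒ (8/9)p_{Alta} = 725/9, so p_{Alta} = 90.625.
Then p_{Borealis} = 367/6 + (1/3)·90.625 = 91.375.

90.625, 91.375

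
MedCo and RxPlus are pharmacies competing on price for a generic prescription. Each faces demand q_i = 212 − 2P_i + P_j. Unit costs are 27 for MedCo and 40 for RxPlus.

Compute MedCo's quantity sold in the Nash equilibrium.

MedCo's profit: π = (P_{MedCo} − 27)(212 − 2P_{MedCo} + P_{RxPlus}).
∂π/∂P_{MedCo} = 266 − 4P_{MedCo} + P_{RxPlus} = 0 ⇒ P_{MedCo} = 66.5 + 0.25P_{RxPlus}.
Similarly P_{RxPlus} = 73 + 0.25P_{MedCo}.
Substituting the second reaction function into the first: P_{MedCo} = 66.5 + 0.25(73 + 0.25P_{MedCo}), which gives 0.9375P_{MedCo} = 84.75 ⇒ P_{MedCo} = 90.4.
Then P_{RxPlus} = 73 + 0.25·90.4 = 95.6.
q_{MedCo} = 212 − 2·90.4 + 95.6 = 126.8.

126.8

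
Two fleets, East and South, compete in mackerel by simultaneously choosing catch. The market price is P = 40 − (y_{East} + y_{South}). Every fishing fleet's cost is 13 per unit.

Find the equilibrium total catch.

18

Fishing fleet East's profit: π = y_{East}(40 − (y_{East} + y_{South})) − 13y_{East}.
∂π/∂y_{East} = 27 − 2y_{East} − y_{South} = 0, so y_{East} = 13.5 − 0.5y_{South}.
By symmetry y_{South} = y_{East}; substituting into the reaction function, 1.5y_{East} = 13.5 and y_{East} = 9.
Total catch: 9 + 9 = 18.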